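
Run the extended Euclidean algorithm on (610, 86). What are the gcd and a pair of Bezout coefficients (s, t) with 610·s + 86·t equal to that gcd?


Euclidean algorithm on (610, 86) — divide until remainder is 0:
  610 = 7 · 86 + 8
  86 = 10 · 8 + 6
  8 = 1 · 6 + 2
  6 = 3 · 2 + 0
gcd(610, 86) = 2.
Track Bezout coefficients alongside the remainders: start with r₀ = 610 = a·1 + b·0 (s = 1, t = 0) and r₁ = 86 = a·0 + b·1 (s = 0, t = 1); each new remainder r_{k+1} = r_{k-1} − q_k·r_k inherits s_{k+1} = s_{k-1} − q_k·s_k, t_{k+1} = t_{k-1} − q_k·t_k, so r_k = a·s_k + b·t_k at every step:
  q = 7: r = 8, s = 1 − 7·0 = 1, t = 0 − 7·1 = -7  (check: 610·1 + 86·(-7) = 8)
  q = 10: r = 6, s = 0 − 10·1 = -10, t = 1 − 10·(-7) = 71  (check: 610·(-10) + 86·71 = 6)
  q = 1: r = 2, s = 1 − 1·(-10) = 11, t = -7 − 1·71 = -78  (check: 610·11 + 86·(-78) = 2)
The row with r = 2 (the gcd) gives the Bezout coefficients s = 11, t = -78.
Result: 610 · (11) + 86 · (-78) = 2.

gcd(610, 86) = 2; s = 11, t = -78 (check: 610·11 + 86·(-78) = 2).


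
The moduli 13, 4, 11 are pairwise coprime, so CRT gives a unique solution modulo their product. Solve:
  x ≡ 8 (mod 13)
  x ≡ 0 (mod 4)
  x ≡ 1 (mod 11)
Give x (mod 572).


Moduli 13, 4, 11 are pairwise coprime; by CRT there is a unique solution modulo M = 13 · 4 · 11 = 572.
Solve pairwise, accumulating the modulus:
  Start with x ≡ 8 (mod 13).
  Combine with x ≡ 0 (mod 4): since gcd(13, 4) = 1, we get a unique residue mod 52.
    Write x = 8 + 13·t and substitute into x ≡ 0 (mod 4): 13·t ≡ 0 − 8 = -8 (mod 4).
    Reduce coefficients mod 4: 1·t ≡ 0 (mod 4).
    So t ≡ 0 (mod 4).
    Then x = 8 + 13·0 = 8, valid modulo lcm(13, 4) = 52: x ≡ 8 (mod 52).
  Combine with x ≡ 1 (mod 11): since gcd(52, 11) = 1, we get a unique residue mod 572.
    Write x = 8 + 52·t and substitute into x ≡ 1 (mod 11): 52·t ≡ 1 − 8 = -7 (mod 11).
    Reduce coefficients mod 11: 8·t ≡ 4 (mod 11).
    The inverse of 8 mod 11 is 7 (since 8·7 = 56 = 5·11 + 1), so t ≡ 7·4 = 28 ≡ 6 (mod 11).
    Then x = 8 + 52·6 = 320, valid modulo lcm(52, 11) = 572: x ≡ 320 (mod 572).
Verify: 320 mod 13 = 8 ✓, 320 mod 4 = 0 ✓, 320 mod 11 = 1 ✓.

x ≡ 320 (mod 572).


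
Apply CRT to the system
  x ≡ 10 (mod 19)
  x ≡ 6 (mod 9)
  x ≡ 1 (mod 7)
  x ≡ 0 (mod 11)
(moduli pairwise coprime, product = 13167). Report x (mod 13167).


Product of moduli M = 19 · 9 · 7 · 11 = 13167.
Merge one congruence at a time:
  Start: x ≡ 10 (mod 19).
  Combine with x ≡ 6 (mod 9); new modulus lcm = 171.
    Write x = 10 + 19·t and substitute into x ≡ 6 (mod 9): 19·t ≡ 6 − 10 = -4 (mod 9).
    Reduce coefficients mod 9: 1·t ≡ 5 (mod 9).
    So t ≡ 5 (mod 9).
    Then x = 10 + 19·5 = 105, valid modulo lcm(19, 9) = 171: x ≡ 105 (mod 171).
  Combine with x ≡ 1 (mod 7); new modulus lcm = 1197.
    Write x = 105 + 171·t and substitute into x ≡ 1 (mod 7): 171·t ≡ 1 − 105 = -104 (mod 7).
    Reduce coefficients mod 7: 3·t ≡ 1 (mod 7).
    The inverse of 3 mod 7 is 5 (since 3·5 = 15 = 2·7 + 1), so t ≡ 5·1 = 5 ≡ 5 (mod 7).
    Then x = 105 + 171·5 = 960, valid modulo lcm(171, 7) = 1197: x ≡ 960 (mod 1197).
  Combine with x ≡ 0 (mod 11); new modulus lcm = 13167.
    Write x = 960 + 1197·t and substitute into x ≡ 0 (mod 11): 1197·t ≡ 0 − 960 = -960 (mod 11).
    Reduce coefficients mod 11: 9·t ≡ 8 (mod 11).
    The inverse of 9 mod 11 is 5 (since 9·5 = 45 = 4·11 + 1), so t ≡ 5·8 = 40 ≡ 7 (mod 11).
    Then x = 960 + 1197·7 = 9339, valid modulo lcm(1197, 11) = 13167: x ≡ 9339 (mod 13167).
Verify against each original: 9339 mod 19 = 10, 9339 mod 9 = 6, 9339 mod 7 = 1, 9339 mod 11 = 0.

x ≡ 9339 (mod 13167).


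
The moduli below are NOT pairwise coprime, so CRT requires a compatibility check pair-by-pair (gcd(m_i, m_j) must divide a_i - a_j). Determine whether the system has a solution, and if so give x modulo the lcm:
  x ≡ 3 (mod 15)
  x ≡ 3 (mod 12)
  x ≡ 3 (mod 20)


Moduli 15, 12, 20 are not pairwise coprime, so CRT works modulo lcm(m_i) when all pairwise compatibility conditions hold.
Pairwise compatibility: gcd(m_i, m_j) must divide a_i - a_j for every pair.
Merge one congruence at a time:
  Start: x ≡ 3 (mod 15).
  Combine with x ≡ 3 (mod 12): gcd(15, 12) = 3; 3 - 3 = 0, which IS divisible by 3, so compatible.
    Write x = 3 + 15·t and substitute into x ≡ 3 (mod 12): 15·t ≡ 3 − 3 = 0 (mod 12).
    Divide the congruence (and modulus) by g = 3: 5·t ≡ 0 (mod 4).
    Reduce coefficients mod 4: 1·t ≡ 0 (mod 4).
    So t ≡ 0 (mod 4).
    Then x = 3 + 15·0 = 3, valid modulo lcm(15, 12) = 60: x ≡ 3 (mod 60).
  Combine with x ≡ 3 (mod 20): gcd(60, 20) = 20; 3 - 3 = 0, which IS divisible by 20, so compatible.
    Write x = 3 + 60·t and substitute into x ≡ 3 (mod 20): 60·t ≡ 3 − 3 = 0 (mod 20).
    Divide the congruence (and modulus) by g = 20: 3·t ≡ 0 (mod 1).
    Modulo 1 every t works; take t = 0.
    Then x = 3 + 60·0 = 3, valid modulo lcm(60, 20) = 60: x ≡ 3 (mod 60).
Verify: 3 mod 15 = 3, 3 mod 12 = 3, 3 mod 20 = 3.

x ≡ 3 (mod 60).


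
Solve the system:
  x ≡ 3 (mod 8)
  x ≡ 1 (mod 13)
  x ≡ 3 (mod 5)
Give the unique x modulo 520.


Moduli 8, 13, 5 are pairwise coprime; by CRT there is a unique solution modulo M = 8 · 13 · 5 = 520.
Solve pairwise, accumulating the modulus:
  Start with x ≡ 3 (mod 8).
  Combine with x ≡ 1 (mod 13): since gcd(8, 13) = 1, we get a unique residue mod 104.
    Write x = 3 + 8·t and substitute into x ≡ 1 (mod 13): 8·t ≡ 1 − 3 = -2 (mod 13).
    Reduce coefficients mod 13: 8·t ≡ 11 (mod 13).
    The inverse of 8 mod 13 is 5 (since 8·5 = 40 = 3·13 + 1), so t ≡ 5·11 = 55 ≡ 3 (mod 13).
    Then x = 3 + 8·3 = 27, valid modulo lcm(8, 13) = 104: x ≡ 27 (mod 104).
  Combine with x ≡ 3 (mod 5): since gcd(104, 5) = 1, we get a unique residue mod 520.
    Write x = 27 + 104·t and substitute into x ≡ 3 (mod 5): 104·t ≡ 3 − 27 = -24 (mod 5).
    Reduce coefficients mod 5: 4·t ≡ 1 (mod 5).
    The inverse of 4 mod 5 is 4 (since 4·4 = 16 = 3·5 + 1), so t ≡ 4·1 = 4 ≡ 4 (mod 5).
    Then x = 27 + 104·4 = 443, valid modulo lcm(104, 5) = 520: x ≡ 443 (mod 520).
Verify: 443 mod 8 = 3 ✓, 443 mod 13 = 1 ✓, 443 mod 5 = 3 ✓.

x ≡ 443 (mod 520).


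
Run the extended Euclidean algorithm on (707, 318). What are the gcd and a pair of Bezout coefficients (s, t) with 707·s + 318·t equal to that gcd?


Euclidean algorithm on (707, 318) — divide until remainder is 0:
  707 = 2 · 318 + 71
  318 = 4 · 71 + 34
  71 = 2 · 34 + 3
  34 = 11 · 3 + 1
  3 = 3 · 1 + 0
gcd(707, 318) = 1.
Track Bezout coefficients alongside the remainders: start with r₀ = 707 = a·1 + b·0 (s = 1, t = 0) and r₁ = 318 = a·0 + b·1 (s = 0, t = 1); each new remainder r_{k+1} = r_{k-1} − q_k·r_k inherits s_{k+1} = s_{k-1} − q_k·s_k, t_{k+1} = t_{k-1} − q_k·t_k, so r_k = a·s_k + b·t_k at every step:
  q = 2: r = 71, s = 1 − 2·0 = 1, t = 0 − 2·1 = -2  (check: 707·1 + 318·(-2) = 71)
  q = 4: r = 34, s = 0 − 4·1 = -4, t = 1 − 4·(-2) = 9  (check: 707·(-4) + 318·9 = 34)
  q = 2: r = 3, s = 1 − 2·(-4) = 9, t = -2 − 2·9 = -20  (check: 707·9 + 318·(-20) = 3)
  q = 11: r = 1, s = -4 − 11·9 = -103, t = 9 − 11·(-20) = 229  (check: 707·(-103) + 318·229 = 1)
The row with r = 1 (the gcd) gives the Bezout coefficients s = -103, t = 229.
Result: 707 · (-103) + 318 · (229) = 1.

gcd(707, 318) = 1; s = -103, t = 229 (check: 707·(-103) + 318·229 = 1).


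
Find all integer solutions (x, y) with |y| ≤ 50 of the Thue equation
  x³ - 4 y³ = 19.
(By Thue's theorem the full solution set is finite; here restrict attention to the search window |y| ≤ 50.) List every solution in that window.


The equation is x³ - 4y³ = 19. For fixed y, x³ = 4·y³ + 19, so a solution requires the RHS to be a perfect cube.
Strategy: iterate y from -50 to 50, compute RHS = 4·y³ + 19, and check whether it is a (positive or negative) perfect cube.
Check small values of y:
  y = 0: RHS = 19 is not a perfect cube.
  y = 1: RHS = 23 is not a perfect cube.
  y = -1: RHS = 15 is not a perfect cube.
  y = 2: RHS = 51 is not a perfect cube.
  y = -2: RHS = -13 is not a perfect cube.
  y = 3: RHS = 127 is not a perfect cube.
  y = -3: RHS = -89 is not a perfect cube.
Continuing the search up to |y| = 50 finds no solutions either.
No (x, y) in the scanned range satisfies the equation.

No integer solutions with |y| ≤ 50.


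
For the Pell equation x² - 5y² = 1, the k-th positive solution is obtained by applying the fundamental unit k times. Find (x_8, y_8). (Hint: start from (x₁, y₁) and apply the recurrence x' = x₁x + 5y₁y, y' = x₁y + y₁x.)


Step 1: Find the fundamental solution (x₁, y₁) of x² - 5y² = 1.
  Expand √5 as a continued fraction. a₀ = ⌊√5⌋ = 2; iterate m_{k+1} = d_k·a_k − m_k, d_{k+1} = (5 − m_{k+1}²)/d_k, a_{k+1} = ⌊(a₀ + m_{k+1})/d_{k+1}⌋ (starting m₀ = 0, d₀ = 1), with convergents p_k = a_k·p_{k-1} + p_{k-2}, q_k = a_k·q_{k-1} + q_{k-2} (p₋₁ = 1, q₋₁ = 0):
  k = 0: a₀ = 2; p₀/q₀ = 2/1; p₀² − 5·q₀² = 4 − 5 = -1.
  k = 1: m = 2, d = 1, a = ⌊(2 + 2)/1⌋ = 4; p/q = (4·2 + 1)/(4·1 + 0) = 9/4; p² − 5·q² = 81 − 80 = 1.
  The first convergent with p² − 5·q² = 1 gives the fundamental solution (x₁, y₁) = (9, 4).
Step 2: Apply the recurrence (x_{n+1}, y_{n+1}) = (x₁x_n + 5y₁y_n, x₁y_n + y₁x_n) repeatedly.
  From (x_1, y_1) = (9, 4): x_2 = 9·9 + 5·4·4 = 161; y_2 = 9·4 + 4·9 = 72.
  From (x_2, y_2) = (161, 72): x_3 = 9·161 + 5·4·72 = 2889; y_3 = 9·72 + 4·161 = 1292.
  From (x_3, y_3) = (2889, 1292): x_4 = 9·2889 + 5·4·1292 = 51841; y_4 = 9·1292 + 4·2889 = 23184.
  From (x_4, y_4) = (51841, 23184): x_5 = 9·51841 + 5·4·23184 = 930249; y_5 = 9·23184 + 4·51841 = 416020.
  From (x_5, y_5) = (930249, 416020): x_6 = 9·930249 + 5·4·416020 = 16692641; y_6 = 9·416020 + 4·930249 = 7465176.
  From (x_6, y_6) = (16692641, 7465176): x_7 = 9·16692641 + 5·4·7465176 = 299537289; y_7 = 9·7465176 + 4·16692641 = 133957148.
  From (x_7, y_7) = (299537289, 133957148): x_8 = 9·299537289 + 5·4·133957148 = 5374978561; y_8 = 9·133957148 + 4·299537289 = 2403763488.
Step 3: Verify x_8² - 5·y_8² = 28890394531209630721 - 28890394531209630720 = 1 (should be 1). ✓

(x_1, y_1) = (9, 4); (x_8, y_8) = (5374978561, 2403763488).


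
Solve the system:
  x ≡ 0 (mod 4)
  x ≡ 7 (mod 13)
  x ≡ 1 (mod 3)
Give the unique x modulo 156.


Moduli 4, 13, 3 are pairwise coprime; by CRT there is a unique solution modulo M = 4 · 13 · 3 = 156.
Solve pairwise, accumulating the modulus:
  Start with x ≡ 0 (mod 4).
  Combine with x ≡ 7 (mod 13): since gcd(4, 13) = 1, we get a unique residue mod 52.
    Write x = 0 + 4·t and substitute into x ≡ 7 (mod 13): 4·t ≡ 7 − 0 = 7 (mod 13).
    The inverse of 4 mod 13 is 10 (since 4·10 = 40 = 3·13 + 1), so t ≡ 10·7 = 70 ≡ 5 (mod 13).
    Then x = 0 + 4·5 = 20, valid modulo lcm(4, 13) = 52: x ≡ 20 (mod 52).
  Combine with x ≡ 1 (mod 3): since gcd(52, 3) = 1, we get a unique residue mod 156.
    Write x = 20 + 52·t and substitute into x ≡ 1 (mod 3): 52·t ≡ 1 − 20 = -19 (mod 3).
    Reduce coefficients mod 3: 1·t ≡ 2 (mod 3).
    So t ≡ 2 (mod 3).
    Then x = 20 + 52·2 = 124, valid modulo lcm(52, 3) = 156: x ≡ 124 (mod 156).
Verify: 124 mod 4 = 0 ✓, 124 mod 13 = 7 ✓, 124 mod 3 = 1 ✓.

x ≡ 124 (mod 156).


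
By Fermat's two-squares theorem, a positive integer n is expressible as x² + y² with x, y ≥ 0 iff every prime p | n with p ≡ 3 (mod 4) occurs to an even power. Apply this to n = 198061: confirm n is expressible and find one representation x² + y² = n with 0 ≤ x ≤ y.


Step 1: Factor n = 198061 = 37 · 53 · 101.
Step 2: Check the mod-4 condition on each prime factor: 37 ≡ 1 (mod 4), exponent 1; 53 ≡ 1 (mod 4), exponent 1; 101 ≡ 1 (mod 4), exponent 1.
All primes ≡ 3 (mod 4) appear to even exponent (or don't appear), so by the two-squares theorem n IS expressible as a sum of two squares.
Step 3: Build a representation. Here n = 37 · 53 · 101 is a product of primes ≡ 1 (mod 4). Each prime p ≡ 1 (mod 4) is itself a sum of two squares; find a² by testing p − a² for a perfect square:
  37: 37 − 1² = 36 = 6² ⇒ 37 = 1² + 6².
  53: 53 − 1² = 52, 53 − 2² = 49 = 7² ⇒ 53 = 2² + 7².
  101: 101 − 1² = 100 = 10² ⇒ 101 = 1² + 10².
  Combine using the Brahmagupta–Fibonacci identity (a² + b²)(c² + d²) = (ac − bd)² + (ad + bc)² = (ac + bd)² + (ad − bc)²:
  37 · 53 = 1961: from (1² + 6²)(2² + 7²), take (1·2 − 6·7, 1·7 + 6·2) = (2 − 42, 7 + 12) = (-40, 19); dropping signs (only squares matter) gives (40, 19); check 40² + 19² = 1600 + 361 = 1961 ✓.
  1961 · 101 = 198061: from (40² + 19²)(1² + 10²), take (40·1 − 19·10, 40·10 + 19·1) = (40 − 190, 400 + 19) = (-150, 419); dropping signs (only squares matter) gives (150, 419); check 150² + 419² = 22500 + 175561 = 198061 ✓.
Step 4: Order so x ≤ y and verify: 150² + 419² = 22500 + 175561 = 198061 = n. ✓

n = 198061 = 150² + 419² (one valid representation with x ≤ y).


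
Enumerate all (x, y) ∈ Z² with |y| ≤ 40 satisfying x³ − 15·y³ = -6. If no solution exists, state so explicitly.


The equation is x³ - 15y³ = -6. For fixed y, x³ = 15·y³ − 6, so a solution requires the RHS to be a perfect cube.
Strategy: iterate y from -40 to 40, compute RHS = 15·y³ − 6, and check whether it is a (positive or negative) perfect cube.
Check small values of y:
  y = 0: RHS = -6 is not a perfect cube.
  y = 1: RHS = 9 is not a perfect cube.
  y = -1: RHS = -21 is not a perfect cube.
  y = 2: RHS = 114 is not a perfect cube.
  y = -2: RHS = -126 is not a perfect cube.
  y = 3: RHS = 399 is not a perfect cube.
  y = -3: RHS = -411 is not a perfect cube.
Continuing the search up to |y| = 40 finds no solutions either.
No (x, y) in the scanned range satisfies the equation.

No integer solutions with |y| ≤ 40.


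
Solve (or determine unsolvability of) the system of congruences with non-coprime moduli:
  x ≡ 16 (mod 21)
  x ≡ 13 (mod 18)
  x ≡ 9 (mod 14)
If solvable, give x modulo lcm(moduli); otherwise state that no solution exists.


Moduli 21, 18, 14 are not pairwise coprime, so CRT works modulo lcm(m_i) when all pairwise compatibility conditions hold.
Pairwise compatibility: gcd(m_i, m_j) must divide a_i - a_j for every pair.
Merge one congruence at a time:
  Start: x ≡ 16 (mod 21).
  Combine with x ≡ 13 (mod 18): gcd(21, 18) = 3; 13 - 16 = -3, which IS divisible by 3, so compatible.
    Write x = 16 + 21·t and substitute into x ≡ 13 (mod 18): 21·t ≡ 13 − 16 = -3 (mod 18).
    Divide the congruence (and modulus) by g = 3: 7·t ≡ -1 (mod 6).
    Reduce coefficients mod 6: 1·t ≡ 5 (mod 6).
    So t ≡ 5 (mod 6).
    Then x = 16 + 21·5 = 121, valid modulo lcm(21, 18) = 126: x ≡ 121 (mod 126).
  Combine with x ≡ 9 (mod 14): gcd(126, 14) = 14; 9 - 121 = -112, which IS divisible by 14, so compatible.
    Write x = 121 + 126·t and substitute into x ≡ 9 (mod 14): 126·t ≡ 9 − 121 = -112 (mod 14).
    Divide the congruence (and modulus) by g = 14: 9·t ≡ -8 (mod 1).
    Modulo 1 every t works; take t = 0.
    Then x = 121 + 126·0 = 121, valid modulo lcm(126, 14) = 126: x ≡ 121 (mod 126).
Verify: 121 mod 21 = 16, 121 mod 18 = 13, 121 mod 14 = 9.

x ≡ 121 (mod 126).


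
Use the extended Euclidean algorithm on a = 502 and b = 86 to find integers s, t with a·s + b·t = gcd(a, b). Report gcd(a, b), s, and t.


Euclidean algorithm on (502, 86) — divide until remainder is 0:
  502 = 5 · 86 + 72
  86 = 1 · 72 + 14
  72 = 5 · 14 + 2
  14 = 7 · 2 + 0
gcd(502, 86) = 2.
Track Bezout coefficients alongside the remainders: start with r₀ = 502 = a·1 + b·0 (s = 1, t = 0) and r₁ = 86 = a·0 + b·1 (s = 0, t = 1); each new remainder r_{k+1} = r_{k-1} − q_k·r_k inherits s_{k+1} = s_{k-1} − q_k·s_k, t_{k+1} = t_{k-1} − q_k·t_k, so r_k = a·s_k + b·t_k at every step:
  q = 5: r = 72, s = 1 − 5·0 = 1, t = 0 − 5·1 = -5  (check: 502·1 + 86·(-5) = 72)
  q = 1: r = 14, s = 0 − 1·1 = -1, t = 1 − 1·(-5) = 6  (check: 502·(-1) + 86·6 = 14)
  q = 5: r = 2, s = 1 − 5·(-1) = 6, t = -5 − 5·6 = -35  (check: 502·6 + 86·(-35) = 2)
The row with r = 2 (the gcd) gives the Bezout coefficients s = 6, t = -35.
Result: 502 · (6) + 86 · (-35) = 2.

gcd(502, 86) = 2; s = 6, t = -35 (check: 502·6 + 86·(-35) = 2).


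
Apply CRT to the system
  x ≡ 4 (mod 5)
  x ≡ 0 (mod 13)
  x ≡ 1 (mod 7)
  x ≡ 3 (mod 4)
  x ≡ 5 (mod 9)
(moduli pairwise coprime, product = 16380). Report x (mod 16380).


Product of moduli M = 5 · 13 · 7 · 4 · 9 = 16380.
Merge one congruence at a time:
  Start: x ≡ 4 (mod 5).
  Combine with x ≡ 0 (mod 13); new modulus lcm = 65.
    Write x = 4 + 5·t and substitute into x ≡ 0 (mod 13): 5·t ≡ 0 − 4 = -4 (mod 13).
    Reduce coefficients mod 13: 5·t ≡ 9 (mod 13).
    The inverse of 5 mod 13 is 8 (since 5·8 = 40 = 3·13 + 1), so t ≡ 8·9 = 72 ≡ 7 (mod 13).
    Then x = 4 + 5·7 = 39, valid modulo lcm(5, 13) = 65: x ≡ 39 (mod 65).
  Combine with x ≡ 1 (mod 7); new modulus lcm = 455.
    Write x = 39 + 65·t and substitute into x ≡ 1 (mod 7): 65·t ≡ 1 − 39 = -38 (mod 7).
    Reduce coefficients mod 7: 2·t ≡ 4 (mod 7).
    The inverse of 2 mod 7 is 4 (since 2·4 = 8 = 1·7 + 1), so t ≡ 4·4 = 16 ≡ 2 (mod 7).
    Then x = 39 + 65·2 = 169, valid modulo lcm(65, 7) = 455: x ≡ 169 (mod 455).
  Combine with x ≡ 3 (mod 4); new modulus lcm = 1820.
    Write x = 169 + 455·t and substitute into x ≡ 3 (mod 4): 455·t ≡ 3 − 169 = -166 (mod 4).
    Reduce coefficients mod 4: 3·t ≡ 2 (mod 4).
    The inverse of 3 mod 4 is 3 (since 3·3 = 9 = 2·4 + 1), so t ≡ 3·2 = 6 ≡ 2 (mod 4).
    Then x = 169 + 455·2 = 1079, valid modulo lcm(455, 4) = 1820: x ≡ 1079 (mod 1820).
  Combine with x ≡ 5 (mod 9); new modulus lcm = 16380.
    Write x = 1079 + 1820·t and substitute into x ≡ 5 (mod 9): 1820·t ≡ 5 − 1079 = -1074 (mod 9).
    Reduce coefficients mod 9: 2·t ≡ 6 (mod 9).
    The inverse of 2 mod 9 is 5 (since 2·5 = 10 = 1·9 + 1), so t ≡ 5·6 = 30 ≡ 3 (mod 9).
    Then x = 1079 + 1820·3 = 6539, valid modulo lcm(1820, 9) = 16380: x ≡ 6539 (mod 16380).
Verify against each original: 6539 mod 5 = 4, 6539 mod 13 = 0, 6539 mod 7 = 1, 6539 mod 4 = 3, 6539 mod 9 = 5.

x ≡ 6539 (mod 16380).


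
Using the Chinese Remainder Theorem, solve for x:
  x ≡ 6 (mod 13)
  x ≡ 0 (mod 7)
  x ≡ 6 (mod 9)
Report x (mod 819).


Moduli 13, 7, 9 are pairwise coprime; by CRT there is a unique solution modulo M = 13 · 7 · 9 = 819.
Solve pairwise, accumulating the modulus:
  Start with x ≡ 6 (mod 13).
  Combine with x ≡ 0 (mod 7): since gcd(13, 7) = 1, we get a unique residue mod 91.
    Write x = 6 + 13·t and substitute into x ≡ 0 (mod 7): 13·t ≡ 0 − 6 = -6 (mod 7).
    Reduce coefficients mod 7: 6·t ≡ 1 (mod 7).
    The inverse of 6 mod 7 is 6 (since 6·6 = 36 = 5·7 + 1), so t ≡ 6·1 = 6 ≡ 6 (mod 7).
    Then x = 6 + 13·6 = 84, valid modulo lcm(13, 7) = 91: x ≡ 84 (mod 91).
  Combine with x ≡ 6 (mod 9): since gcd(91, 9) = 1, we get a unique residue mod 819.
    Write x = 84 + 91·t and substitute into x ≡ 6 (mod 9): 91·t ≡ 6 − 84 = -78 (mod 9).
    Reduce coefficients mod 9: 1·t ≡ 3 (mod 9).
    So t ≡ 3 (mod 9).
    Then x = 84 + 91·3 = 357, valid modulo lcm(91, 9) = 819: x ≡ 357 (mod 819).
Verify: 357 mod 13 = 6 ✓, 357 mod 7 = 0 ✓, 357 mod 9 = 6 ✓.

x ≡ 357 (mod 819).


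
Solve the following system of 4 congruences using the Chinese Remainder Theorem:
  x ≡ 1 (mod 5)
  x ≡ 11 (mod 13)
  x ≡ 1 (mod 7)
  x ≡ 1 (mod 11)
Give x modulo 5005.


Product of moduli M = 5 · 13 · 7 · 11 = 5005.
Merge one congruence at a time:
  Start: x ≡ 1 (mod 5).
  Combine with x ≡ 11 (mod 13); new modulus lcm = 65.
    Write x = 1 + 5·t and substitute into x ≡ 11 (mod 13): 5·t ≡ 11 − 1 = 10 (mod 13).
    The inverse of 5 mod 13 is 8 (since 5·8 = 40 = 3·13 + 1), so t ≡ 8·10 = 80 ≡ 2 (mod 13).
    Then x = 1 + 5·2 = 11, valid modulo lcm(5, 13) = 65: x ≡ 11 (mod 65).
  Combine with x ≡ 1 (mod 7); new modulus lcm = 455.
    Write x = 11 + 65·t and substitute into x ≡ 1 (mod 7): 65·t ≡ 1 − 11 = -10 (mod 7).
    Reduce coefficients mod 7: 2·t ≡ 4 (mod 7).
    The inverse of 2 mod 7 is 4 (since 2·4 = 8 = 1·7 + 1), so t ≡ 4·4 = 16 ≡ 2 (mod 7).
    Then x = 11 + 65·2 = 141, valid modulo lcm(65, 7) = 455: x ≡ 141 (mod 455).
  Combine with x ≡ 1 (mod 11); new modulus lcm = 5005.
    Write x = 141 + 455·t and substitute into x ≡ 1 (mod 11): 455·t ≡ 1 − 141 = -140 (mod 11).
    Reduce coefficients mod 11: 4·t ≡ 3 (mod 11).
    The inverse of 4 mod 11 is 3 (since 4·3 = 12 = 1·11 + 1), so t ≡ 3·3 = 9 ≡ 9 (mod 11).
    Then x = 141 + 455·9 = 4236, valid modulo lcm(455, 11) = 5005: x ≡ 4236 (mod 5005).
Verify against each original: 4236 mod 5 = 1, 4236 mod 13 = 11, 4236 mod 7 = 1, 4236 mod 11 = 1.

x ≡ 4236 (mod 5005).


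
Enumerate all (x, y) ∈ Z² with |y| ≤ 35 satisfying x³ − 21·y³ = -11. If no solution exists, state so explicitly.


The equation is x³ - 21y³ = -11. For fixed y, x³ = 21·y³ − 11, so a solution requires the RHS to be a perfect cube.
Strategy: iterate y from -35 to 35, compute RHS = 21·y³ − 11, and check whether it is a (positive or negative) perfect cube.
Check small values of y:
  y = 0: RHS = -11 is not a perfect cube.
  y = 1: RHS = 10 is not a perfect cube.
  y = -1: RHS = -32 is not a perfect cube.
  y = 2: RHS = 157 is not a perfect cube.
  y = -2: RHS = -179 is not a perfect cube.
  y = 3: RHS = 556 is not a perfect cube.
  y = -3: RHS = -578 is not a perfect cube.
Continuing the search up to |y| = 35 finds no solutions either.
No (x, y) in the scanned range satisfies the equation.

No integer solutions with |y| ≤ 35.


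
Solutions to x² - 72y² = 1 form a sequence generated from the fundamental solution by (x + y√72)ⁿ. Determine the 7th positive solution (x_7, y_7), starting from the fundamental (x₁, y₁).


Step 1: Find the fundamental solution (x₁, y₁) of x² - 72y² = 1.
  Expand √72 as a continued fraction. a₀ = ⌊√72⌋ = 8; iterate m_{k+1} = d_k·a_k − m_k, d_{k+1} = (72 − m_{k+1}²)/d_k, a_{k+1} = ⌊(a₀ + m_{k+1})/d_{k+1}⌋ (starting m₀ = 0, d₀ = 1), with convergents p_k = a_k·p_{k-1} + p_{k-2}, q_k = a_k·q_{k-1} + q_{k-2} (p₋₁ = 1, q₋₁ = 0):
  k = 0: a₀ = 8; p₀/q₀ = 8/1; p₀² − 72·q₀² = 64 − 72 = -8.
  k = 1: m = 8, d = 8, a = ⌊(8 + 8)/8⌋ = 2; p/q = (2·8 + 1)/(2·1 + 0) = 17/2; p² − 72·q² = 289 − 288 = 1.
  The first convergent with p² − 72·q² = 1 gives the fundamental solution (x₁, y₁) = (17, 2).
Step 2: Apply the recurrence (x_{n+1}, y_{n+1}) = (x₁x_n + 72y₁y_n, x₁y_n + y₁x_n) repeatedly.
  From (x_1, y_1) = (17, 2): x_2 = 17·17 + 72·2·2 = 577; y_2 = 17·2 + 2·17 = 68.
  From (x_2, y_2) = (577, 68): x_3 = 17·577 + 72·2·68 = 19601; y_3 = 17·68 + 2·577 = 2310.
  From (x_3, y_3) = (19601, 2310): x_4 = 17·19601 + 72·2·2310 = 665857; y_4 = 17·2310 + 2·19601 = 78472.
  From (x_4, y_4) = (665857, 78472): x_5 = 17·665857 + 72·2·78472 = 22619537; y_5 = 17·78472 + 2·665857 = 2665738.
  From (x_5, y_5) = (22619537, 2665738): x_6 = 17·22619537 + 72·2·2665738 = 768398401; y_6 = 17·2665738 + 2·22619537 = 90556620.
  From (x_6, y_6) = (768398401, 90556620): x_7 = 17·768398401 + 72·2·90556620 = 26102926097; y_7 = 17·90556620 + 2·768398401 = 3076259342.
Step 3: Verify x_7² - 72·y_7² = 681362750825443653409 - 681362750825443653408 = 1 (should be 1). ✓

(x_1, y_1) = (17, 2); (x_7, y_7) = (26102926097, 3076259342).


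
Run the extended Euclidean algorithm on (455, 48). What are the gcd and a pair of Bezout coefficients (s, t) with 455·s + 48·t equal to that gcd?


Euclidean algorithm on (455, 48) — divide until remainder is 0:
  455 = 9 · 48 + 23
  48 = 2 · 23 + 2
  23 = 11 · 2 + 1
  2 = 2 · 1 + 0
gcd(455, 48) = 1.
Track Bezout coefficients alongside the remainders: start with r₀ = 455 = a·1 + b·0 (s = 1, t = 0) and r₁ = 48 = a·0 + b·1 (s = 0, t = 1); each new remainder r_{k+1} = r_{k-1} − q_k·r_k inherits s_{k+1} = s_{k-1} − q_k·s_k, t_{k+1} = t_{k-1} − q_k·t_k, so r_k = a·s_k + b·t_k at every step:
  q = 9: r = 23, s = 1 − 9·0 = 1, t = 0 − 9·1 = -9  (check: 455·1 + 48·(-9) = 23)
  q = 2: r = 2, s = 0 − 2·1 = -2, t = 1 − 2·(-9) = 19  (check: 455·(-2) + 48·19 = 2)
  q = 11: r = 1, s = 1 − 11·(-2) = 23, t = -9 − 11·19 = -218  (check: 455·23 + 48·(-218) = 1)
The row with r = 1 (the gcd) gives the Bezout coefficients s = 23, t = -218.
Result: 455 · (23) + 48 · (-218) = 1.

gcd(455, 48) = 1; s = 23, t = -218 (check: 455·23 + 48·(-218) = 1).


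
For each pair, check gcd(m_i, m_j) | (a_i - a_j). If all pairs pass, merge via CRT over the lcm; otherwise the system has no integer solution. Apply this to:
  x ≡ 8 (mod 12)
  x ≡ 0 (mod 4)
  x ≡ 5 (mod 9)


Moduli 12, 4, 9 are not pairwise coprime, so CRT works modulo lcm(m_i) when all pairwise compatibility conditions hold.
Pairwise compatibility: gcd(m_i, m_j) must divide a_i - a_j for every pair.
Merge one congruence at a time:
  Start: x ≡ 8 (mod 12).
  Combine with x ≡ 0 (mod 4): gcd(12, 4) = 4; 0 - 8 = -8, which IS divisible by 4, so compatible.
    Write x = 8 + 12·t and substitute into x ≡ 0 (mod 4): 12·t ≡ 0 − 8 = -8 (mod 4).
    Divide the congruence (and modulus) by g = 4: 3·t ≡ -2 (mod 1).
    Modulo 1 every t works; take t = 0.
    Then x = 8 + 12·0 = 8, valid modulo lcm(12, 4) = 12: x ≡ 8 (mod 12).
  Combine with x ≡ 5 (mod 9): gcd(12, 9) = 3; 5 - 8 = -3, which IS divisible by 3, so compatible.
    Write x = 8 + 12·t and substitute into x ≡ 5 (mod 9): 12·t ≡ 5 − 8 = -3 (mod 9).
    Divide the congruence (and modulus) by g = 3: 4·t ≡ -1 (mod 3).
    Reduce coefficients mod 3: 1·t ≡ 2 (mod 3).
    So t ≡ 2 (mod 3).
    Then x = 8 + 12·2 = 32, valid modulo lcm(12, 9) = 36: x ≡ 32 (mod 36).
Verify: 32 mod 12 = 8, 32 mod 4 = 0, 32 mod 9 = 5.

x ≡ 32 (mod 36).


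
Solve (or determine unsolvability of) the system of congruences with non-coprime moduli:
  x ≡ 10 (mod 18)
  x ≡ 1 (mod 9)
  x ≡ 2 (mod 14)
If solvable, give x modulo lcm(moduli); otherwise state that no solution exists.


Moduli 18, 9, 14 are not pairwise coprime, so CRT works modulo lcm(m_i) when all pairwise compatibility conditions hold.
Pairwise compatibility: gcd(m_i, m_j) must divide a_i - a_j for every pair.
Merge one congruence at a time:
  Start: x ≡ 10 (mod 18).
  Combine with x ≡ 1 (mod 9): gcd(18, 9) = 9; 1 - 10 = -9, which IS divisible by 9, so compatible.
    Write x = 10 + 18·t and substitute into x ≡ 1 (mod 9): 18·t ≡ 1 − 10 = -9 (mod 9).
    Divide the congruence (and modulus) by g = 9: 2·t ≡ -1 (mod 1).
    Modulo 1 every t works; take t = 0.
    Then x = 10 + 18·0 = 10, valid modulo lcm(18, 9) = 18: x ≡ 10 (mod 18).
  Combine with x ≡ 2 (mod 14): gcd(18, 14) = 2; 2 - 10 = -8, which IS divisible by 2, so compatible.
    Write x = 10 + 18·t and substitute into x ≡ 2 (mod 14): 18·t ≡ 2 − 10 = -8 (mod 14).
    Divide the congruence (and modulus) by g = 2: 9·t ≡ -4 (mod 7).
    Reduce coefficients mod 7: 2·t ≡ 3 (mod 7).
    The inverse of 2 mod 7 is 4 (since 2·4 = 8 = 1·7 + 1), so t ≡ 4·3 = 12 ≡ 5 (mod 7).
    Then x = 10 + 18·5 = 100, valid modulo lcm(18, 14) = 126: x ≡ 100 (mod 126).
Verify: 100 mod 18 = 10, 100 mod 9 = 1, 100 mod 14 = 2.

x ≡ 100 (mod 126).


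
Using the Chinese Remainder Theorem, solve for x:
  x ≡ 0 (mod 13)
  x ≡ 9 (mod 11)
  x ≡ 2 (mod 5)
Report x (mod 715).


Moduli 13, 11, 5 are pairwise coprime; by CRT there is a unique solution modulo M = 13 · 11 · 5 = 715.
Solve pairwise, accumulating the modulus:
  Start with x ≡ 0 (mod 13).
  Combine with x ≡ 9 (mod 11): since gcd(13, 11) = 1, we get a unique residue mod 143.
    Write x = 0 + 13·t and substitute into x ≡ 9 (mod 11): 13·t ≡ 9 − 0 = 9 (mod 11).
    Reduce coefficients mod 11: 2·t ≡ 9 (mod 11).
    The inverse of 2 mod 11 is 6 (since 2·6 = 12 = 1·11 + 1), so t ≡ 6·9 = 54 ≡ 10 (mod 11).
    Then x = 0 + 13·10 = 130, valid modulo lcm(13, 11) = 143: x ≡ 130 (mod 143).
  Combine with x ≡ 2 (mod 5): since gcd(143, 5) = 1, we get a unique residue mod 715.
    Write x = 130 + 143·t and substitute into x ≡ 2 (mod 5): 143·t ≡ 2 − 130 = -128 (mod 5).
    Reduce coefficients mod 5: 3·t ≡ 2 (mod 5).
    The inverse of 3 mod 5 is 2 (since 3·2 = 6 = 1·5 + 1), so t ≡ 2·2 = 4 ≡ 4 (mod 5).
    Then x = 130 + 143·4 = 702, valid modulo lcm(143, 5) = 715: x ≡ 702 (mod 715).
Verify: 702 mod 13 = 0 ✓, 702 mod 11 = 9 ✓, 702 mod 5 = 2 ✓.

x ≡ 702 (mod 715).


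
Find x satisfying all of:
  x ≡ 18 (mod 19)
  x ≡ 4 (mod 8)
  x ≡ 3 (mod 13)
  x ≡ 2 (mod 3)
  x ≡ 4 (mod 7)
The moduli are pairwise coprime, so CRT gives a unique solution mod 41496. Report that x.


Product of moduli M = 19 · 8 · 13 · 3 · 7 = 41496.
Merge one congruence at a time:
  Start: x ≡ 18 (mod 19).
  Combine with x ≡ 4 (mod 8); new modulus lcm = 152.
    Write x = 18 + 19·t and substitute into x ≡ 4 (mod 8): 19·t ≡ 4 − 18 = -14 (mod 8).
    Reduce coefficients mod 8: 3·t ≡ 2 (mod 8).
    The inverse of 3 mod 8 is 3 (since 3·3 = 9 = 1·8 + 1), so t ≡ 3·2 = 6 ≡ 6 (mod 8).
    Then x = 18 + 19·6 = 132, valid modulo lcm(19, 8) = 152: x ≡ 132 (mod 152).
  Combine with x ≡ 3 (mod 13); new modulus lcm = 1976.
    Write x = 132 + 152·t and substitute into x ≡ 3 (mod 13): 152·t ≡ 3 − 132 = -129 (mod 13).
    Reduce coefficients mod 13: 9·t ≡ 1 (mod 13).
    The inverse of 9 mod 13 is 3 (since 9·3 = 27 = 2·13 + 1), so t ≡ 3·1 = 3 ≡ 3 (mod 13).
    Then x = 132 + 152·3 = 588, valid modulo lcm(152, 13) = 1976: x ≡ 588 (mod 1976).
  Combine with x ≡ 2 (mod 3); new modulus lcm = 5928.
    Write x = 588 + 1976·t and substitute into x ≡ 2 (mod 3): 1976·t ≡ 2 − 588 = -586 (mod 3).
    Reduce coefficients mod 3: 2·t ≡ 2 (mod 3).
    The inverse of 2 mod 3 is 2 (since 2·2 = 4 = 1·3 + 1), so t ≡ 2·2 = 4 ≡ 1 (mod 3).
    Then x = 588 + 1976·1 = 2564, valid modulo lcm(1976, 3) = 5928: x ≡ 2564 (mod 5928).
  Combine with x ≡ 4 (mod 7); new modulus lcm = 41496.
    Write x = 2564 + 5928·t and substitute into x ≡ 4 (mod 7): 5928·t ≡ 4 − 2564 = -2560 (mod 7).
    Reduce coefficients mod 7: 6·t ≡ 2 (mod 7).
    The inverse of 6 mod 7 is 6 (since 6·6 = 36 = 5·7 + 1), so t ≡ 6·2 = 12 ≡ 5 (mod 7).
    Then x = 2564 + 5928·5 = 32204, valid modulo lcm(5928, 7) = 41496: x ≡ 32204 (mod 41496).
Verify against each original: 32204 mod 19 = 18, 32204 mod 8 = 4, 32204 mod 13 = 3, 32204 mod 3 = 2, 32204 mod 7 = 4.

x ≡ 32204 (mod 41496).


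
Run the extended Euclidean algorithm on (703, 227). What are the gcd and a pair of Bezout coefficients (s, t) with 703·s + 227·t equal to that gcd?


Euclidean algorithm on (703, 227) — divide until remainder is 0:
  703 = 3 · 227 + 22
  227 = 10 · 22 + 7
  22 = 3 · 7 + 1
  7 = 7 · 1 + 0
gcd(703, 227) = 1.
Track Bezout coefficients alongside the remainders: start with r₀ = 703 = a·1 + b·0 (s = 1, t = 0) and r₁ = 227 = a·0 + b·1 (s = 0, t = 1); each new remainder r_{k+1} = r_{k-1} − q_k·r_k inherits s_{k+1} = s_{k-1} − q_k·s_k, t_{k+1} = t_{k-1} − q_k·t_k, so r_k = a·s_k + b·t_k at every step:
  q = 3: r = 22, s = 1 − 3·0 = 1, t = 0 − 3·1 = -3  (check: 703·1 + 227·(-3) = 22)
  q = 10: r = 7, s = 0 − 10·1 = -10, t = 1 − 10·(-3) = 31  (check: 703·(-10) + 227·31 = 7)
  q = 3: r = 1, s = 1 − 3·(-10) = 31, t = -3 − 3·31 = -96  (check: 703·31 + 227·(-96) = 1)
The row with r = 1 (the gcd) gives the Bezout coefficients s = 31, t = -96.
Result: 703 · (31) + 227 · (-96) = 1.

gcd(703, 227) = 1; s = 31, t = -96 (check: 703·31 + 227·(-96) = 1).


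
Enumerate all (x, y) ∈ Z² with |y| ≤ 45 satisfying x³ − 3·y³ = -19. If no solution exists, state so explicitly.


The equation is x³ - 3y³ = -19. For fixed y, x³ = 3·y³ − 19, so a solution requires the RHS to be a perfect cube.
Strategy: iterate y from -45 to 45, compute RHS = 3·y³ − 19, and check whether it is a (positive or negative) perfect cube.
Check small values of y:
  y = 0: RHS = -19 is not a perfect cube.
  y = 1: RHS = -16 is not a perfect cube.
  y = -1: RHS = -22 is not a perfect cube.
  y = 2: RHS = 5 is not a perfect cube.
  y = -2: RHS = -43 is not a perfect cube.
  y = 3: RHS = 62 is not a perfect cube.
  y = -3: RHS = -100 is not a perfect cube.
Continuing the search up to |y| = 45 finds no solutions either.
No (x, y) in the scanned range satisfies the equation.

No integer solutions with |y| ≤ 45.


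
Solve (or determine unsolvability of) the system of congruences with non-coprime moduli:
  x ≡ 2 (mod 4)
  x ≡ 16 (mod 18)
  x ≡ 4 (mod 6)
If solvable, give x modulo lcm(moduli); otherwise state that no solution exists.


Moduli 4, 18, 6 are not pairwise coprime, so CRT works modulo lcm(m_i) when all pairwise compatibility conditions hold.
Pairwise compatibility: gcd(m_i, m_j) must divide a_i - a_j for every pair.
Merge one congruence at a time:
  Start: x ≡ 2 (mod 4).
  Combine with x ≡ 16 (mod 18): gcd(4, 18) = 2; 16 - 2 = 14, which IS divisible by 2, so compatible.
    Write x = 2 + 4·t and substitute into x ≡ 16 (mod 18): 4·t ≡ 16 − 2 = 14 (mod 18).
    Divide the congruence (and modulus) by g = 2: 2·t ≡ 7 (mod 9).
    The inverse of 2 mod 9 is 5 (since 2·5 = 10 = 1·9 + 1), so t ≡ 5·7 = 35 ≡ 8 (mod 9).
    Then x = 2 + 4·8 = 34, valid modulo lcm(4, 18) = 36: x ≡ 34 (mod 36).
  Combine with x ≡ 4 (mod 6): gcd(36, 6) = 6; 4 - 34 = -30, which IS divisible by 6, so compatible.
    Write x = 34 + 36·t and substitute into x ≡ 4 (mod 6): 36·t ≡ 4 − 34 = -30 (mod 6).
    Divide the congruence (and modulus) by g = 6: 6·t ≡ -5 (mod 1).
    Modulo 1 every t works; take t = 0.
    Then x = 34 + 36·0 = 34, valid modulo lcm(36, 6) = 36: x ≡ 34 (mod 36).
Verify: 34 mod 4 = 2, 34 mod 18 = 16, 34 mod 6 = 4.

x ≡ 34 (mod 36).


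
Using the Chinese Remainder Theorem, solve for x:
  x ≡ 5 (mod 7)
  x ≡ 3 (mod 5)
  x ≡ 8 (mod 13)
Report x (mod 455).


Moduli 7, 5, 13 are pairwise coprime; by CRT there is a unique solution modulo M = 7 · 5 · 13 = 455.
Solve pairwise, accumulating the modulus:
  Start with x ≡ 5 (mod 7).
  Combine with x ≡ 3 (mod 5): since gcd(7, 5) = 1, we get a unique residue mod 35.
    Write x = 5 + 7·t and substitute into x ≡ 3 (mod 5): 7·t ≡ 3 − 5 = -2 (mod 5).
    Reduce coefficients mod 5: 2·t ≡ 3 (mod 5).
    The inverse of 2 mod 5 is 3 (since 2·3 = 6 = 1·5 + 1), so t ≡ 3·3 = 9 ≡ 4 (mod 5).
    Then x = 5 + 7·4 = 33, valid modulo lcm(7, 5) = 35: x ≡ 33 (mod 35).
  Combine with x ≡ 8 (mod 13): since gcd(35, 13) = 1, we get a unique residue mod 455.
    Write x = 33 + 35·t and substitute into x ≡ 8 (mod 13): 35·t ≡ 8 − 33 = -25 (mod 13).
    Reduce coefficients mod 13: 9·t ≡ 1 (mod 13).
    The inverse of 9 mod 13 is 3 (since 9·3 = 27 = 2·13 + 1), so t ≡ 3·1 = 3 ≡ 3 (mod 13).
    Then x = 33 + 35·3 = 138, valid modulo lcm(35, 13) = 455: x ≡ 138 (mod 455).
Verify: 138 mod 7 = 5 ✓, 138 mod 5 = 3 ✓, 138 mod 13 = 8 ✓.

x ≡ 138 (mod 455).


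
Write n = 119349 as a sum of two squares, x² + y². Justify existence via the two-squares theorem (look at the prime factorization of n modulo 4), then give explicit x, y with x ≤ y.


Step 1: Factor n = 119349 = 3^2 · 89 · 149.
Step 2: Check the mod-4 condition on each prime factor: 3 ≡ 3 (mod 4), exponent 2 (must be even); 89 ≡ 1 (mod 4), exponent 1; 149 ≡ 1 (mod 4), exponent 1.
All primes ≡ 3 (mod 4) appear to even exponent (or don't appear), so by the two-squares theorem n IS expressible as a sum of two squares.
Step 3: Build a representation. Group n = k² · m with k = 3 and m = 89 · 149 = 13261 (a product of primes ≡ 1 (mod 4)); a representation of m scales to one of n via (k·x)² + (k·y)² = k²(x² + y²). Each prime p ≡ 1 (mod 4) is itself a sum of two squares; find a² by testing p − a² for a perfect square:
  89: 89 − 1² = 88, 89 − 2² = 85, 89 − 3² = 80, 89 − 4² = 73, 89 − 5² = 64 = 8² ⇒ 89 = 5² + 8².
  149: 149 − 1² = 148, 149 − 2² = 145, 149 − 3² = 140, 149 − 4² = 133, 149 − 5² = 124, 149 − 6² = 113, 149 − 7² = 100 = 10² ⇒ 149 = 7² + 10².
  Combine using the Brahmagupta–Fibonacci identity (a² + b²)(c² + d²) = (ac − bd)² + (ad + bc)² = (ac + bd)² + (ad − bc)²:
  89 · 149 = 13261: from (5² + 8²)(7² + 10²), take (5·7 − 8·10, 5·10 + 8·7) = (35 − 80, 50 + 56) = (-45, 106); dropping signs (only squares matter) gives (45, 106); check 45² + 106² = 2025 + 11236 = 13261 ✓.
  Scale by k = 3: (3·45, 3·106) = (135, 318).
Step 4: Order so x ≤ y and verify: 135² + 318² = 18225 + 101124 = 119349 = n. ✓

n = 119349 = 135² + 318² (one valid representation with x ≤ y).


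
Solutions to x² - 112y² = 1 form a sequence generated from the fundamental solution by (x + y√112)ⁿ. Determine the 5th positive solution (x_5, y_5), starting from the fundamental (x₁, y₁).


Step 1: Find the fundamental solution (x₁, y₁) of x² - 112y² = 1.
  Expand √112 as a continued fraction. a₀ = ⌊√112⌋ = 10; iterate m_{k+1} = d_k·a_k − m_k, d_{k+1} = (112 − m_{k+1}²)/d_k, a_{k+1} = ⌊(a₀ + m_{k+1})/d_{k+1}⌋ (starting m₀ = 0, d₀ = 1), with convergents p_k = a_k·p_{k-1} + p_{k-2}, q_k = a_k·q_{k-1} + q_{k-2} (p₋₁ = 1, q₋₁ = 0):
  k = 0: a₀ = 10; p₀/q₀ = 10/1; p₀² − 112·q₀² = 100 − 112 = -12.
  k = 1: m = 10, d = 12, a = ⌊(10 + 10)/12⌋ = 1; p/q = (1·10 + 1)/(1·1 + 0) = 11/1; p² − 112·q² = 121 − 112 = 9.
  k = 2: m = 2, d = 9, a = ⌊(10 + 2)/9⌋ = 1; p/q = (1·11 + 10)/(1·1 + 1) = 21/2; p² − 112·q² = 441 − 448 = -7.
  k = 3: m = 7, d = 7, a = ⌊(10 + 7)/7⌋ = 2; p/q = (2·21 + 11)/(2·2 + 1) = 53/5; p² − 112·q² = 2809 − 2800 = 9.
  k = 4: m = 7, d = 9, a = ⌊(10 + 7)/9⌋ = 1; p/q = (1·53 + 21)/(1·5 + 2) = 74/7; p² − 112·q² = 5476 − 5488 = -12.
  k = 5: m = 2, d = 12, a = ⌊(10 + 2)/12⌋ = 1; p/q = (1·74 + 53)/(1·7 + 5) = 127/12; p² − 112·q² = 16129 − 16128 = 1.
  The first convergent with p² − 112·q² = 1 gives the fundamental solution (x₁, y₁) = (127, 12).
Step 2: Apply the recurrence (x_{n+1}, y_{n+1}) = (x₁x_n + 112y₁y_n, x₁y_n + y₁x_n) repeatedly.
  From (x_1, y_1) = (127, 12): x_2 = 127·127 + 112·12·12 = 32257; y_2 = 127·12 + 12·127 = 3048.
  From (x_2, y_2) = (32257, 3048): x_3 = 127·32257 + 112·12·3048 = 8193151; y_3 = 127·3048 + 12·32257 = 774180.
  From (x_3, y_3) = (8193151, 774180): x_4 = 127·8193151 + 112·12·774180 = 2081028097; y_4 = 127·774180 + 12·8193151 = 196638672.
  From (x_4, y_4) = (2081028097, 196638672): x_5 = 127·2081028097 + 112·12·196638672 = 528572943487; y_5 = 127·196638672 + 12·2081028097 = 49945448508.
Step 3: Verify x_5² - 112·y_5² = 279389356586511295719169 - 279389356586511295719168 = 1 (should be 1). ✓

(x_1, y_1) = (127, 12); (x_5, y_5) = (528572943487, 49945448508).


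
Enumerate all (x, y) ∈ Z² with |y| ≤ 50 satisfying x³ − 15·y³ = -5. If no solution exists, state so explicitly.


The equation is x³ - 15y³ = -5. For fixed y, x³ = 15·y³ − 5, so a solution requires the RHS to be a perfect cube.
Strategy: iterate y from -50 to 50, compute RHS = 15·y³ − 5, and check whether it is a (positive or negative) perfect cube.
Check small values of y:
  y = 0: RHS = -5 is not a perfect cube.
  y = 1: RHS = 10 is not a perfect cube.
  y = -1: RHS = -20 is not a perfect cube.
  y = 2: RHS = 115 is not a perfect cube.
  y = -2: RHS = -125 = (-5)³ ⇒ x = -5 works.
  y = 3: RHS = 400 is not a perfect cube.
  y = -3: RHS = -410 is not a perfect cube.
Continuing the search up to |y| = 50 finds no further solutions beyond those listed.
Collected solutions: (-5, -2).

Solutions (with |y| ≤ 50): (-5, -2).
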